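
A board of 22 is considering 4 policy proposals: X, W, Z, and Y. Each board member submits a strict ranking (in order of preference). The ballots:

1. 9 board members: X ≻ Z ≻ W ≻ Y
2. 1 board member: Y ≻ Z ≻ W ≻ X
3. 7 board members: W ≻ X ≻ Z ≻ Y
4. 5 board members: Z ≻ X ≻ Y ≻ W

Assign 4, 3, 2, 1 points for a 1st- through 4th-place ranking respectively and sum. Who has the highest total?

X: 9·4 + 1·1 + 7·3 + 5·3 = 73
W: 9·2 + 1·2 + 7·4 + 5·1 = 53
Z: 9·3 + 1·3 + 7·2 + 5·4 = 64
Y: 9·1 + 1·4 + 7·1 + 5·2 = 30
X has the highest Borda score (73).

X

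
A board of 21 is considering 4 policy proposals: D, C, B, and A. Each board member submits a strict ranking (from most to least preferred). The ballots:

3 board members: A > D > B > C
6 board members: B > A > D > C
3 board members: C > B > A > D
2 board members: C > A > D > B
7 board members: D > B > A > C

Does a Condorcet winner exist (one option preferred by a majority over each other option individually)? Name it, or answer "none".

Checking pairwise contests:
A beats D 14–7.
D beats C 16–5.
D beats B 12–9.
B beats A 16–5.
Every option loses at least one head-to-head, so there is no Condorcet winner.

none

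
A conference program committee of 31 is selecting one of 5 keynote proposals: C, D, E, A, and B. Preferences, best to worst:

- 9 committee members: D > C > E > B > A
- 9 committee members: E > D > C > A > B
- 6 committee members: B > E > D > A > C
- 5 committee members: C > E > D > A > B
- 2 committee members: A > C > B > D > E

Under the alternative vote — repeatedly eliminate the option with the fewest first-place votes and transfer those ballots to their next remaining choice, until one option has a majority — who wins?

Round 1: C 5, D 9, E 9, A 2, B 6. Eliminate A.
Round 2: C 7, D 9, E 9, B 6. Eliminate B.
Round 3: C 7, D 9, E 15. Eliminate C.
Round 4: D 11, E 20. E has a majority.

E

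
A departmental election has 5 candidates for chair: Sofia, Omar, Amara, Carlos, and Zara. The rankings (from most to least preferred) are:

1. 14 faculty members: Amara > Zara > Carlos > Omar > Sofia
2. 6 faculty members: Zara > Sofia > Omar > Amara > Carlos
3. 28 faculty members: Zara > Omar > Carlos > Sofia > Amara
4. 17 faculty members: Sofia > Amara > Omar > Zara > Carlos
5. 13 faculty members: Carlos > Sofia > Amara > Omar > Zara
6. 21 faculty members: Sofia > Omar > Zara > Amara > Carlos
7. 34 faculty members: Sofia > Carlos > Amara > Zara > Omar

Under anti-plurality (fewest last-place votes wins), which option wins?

Zara

Last-place votes: Sofia 14, Omar 34, Amara 28, Carlos 44, Zara 13.
Zara is ranked last by the fewest voters, so Zara wins.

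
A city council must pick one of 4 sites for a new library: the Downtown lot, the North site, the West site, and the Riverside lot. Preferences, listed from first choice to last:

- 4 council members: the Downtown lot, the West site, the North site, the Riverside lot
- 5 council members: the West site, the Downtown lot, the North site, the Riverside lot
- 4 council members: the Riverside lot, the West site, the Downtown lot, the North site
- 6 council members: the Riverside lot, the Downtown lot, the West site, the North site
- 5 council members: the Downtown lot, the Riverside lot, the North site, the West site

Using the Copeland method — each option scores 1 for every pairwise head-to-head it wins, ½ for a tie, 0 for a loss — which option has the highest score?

the Downtown lot

the Downtown lot: beats the North site, the West site, and the Riverside lot → score 3.
the North site: loses to the Downtown lot, the West site, and the Riverside lot → score 0.
the West site: beats the North site; loses to the Downtown lot and the Riverside lot → score 1.
the Riverside lot: beats the North site and the West site; loses to the Downtown lot → score 2.
the Downtown lot has the best pairwise record.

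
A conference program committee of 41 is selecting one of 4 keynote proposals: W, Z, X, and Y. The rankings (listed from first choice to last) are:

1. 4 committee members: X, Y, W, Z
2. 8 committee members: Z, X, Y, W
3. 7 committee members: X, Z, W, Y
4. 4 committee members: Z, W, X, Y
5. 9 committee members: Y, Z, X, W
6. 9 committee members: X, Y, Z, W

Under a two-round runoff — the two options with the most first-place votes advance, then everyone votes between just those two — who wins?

Z

Round 1 first-place votes: W 0, Z 12, X 20, Y 9.
X and Z advance.
Runoff: X is preferred to Z by 20 voters; Z by 21.
Z wins the runoff.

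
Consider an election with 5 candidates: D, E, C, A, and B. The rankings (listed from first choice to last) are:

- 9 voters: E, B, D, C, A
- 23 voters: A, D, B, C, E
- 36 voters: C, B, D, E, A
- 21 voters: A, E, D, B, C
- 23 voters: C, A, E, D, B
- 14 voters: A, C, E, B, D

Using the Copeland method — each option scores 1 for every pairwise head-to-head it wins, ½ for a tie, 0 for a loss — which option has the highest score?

D: beats B; loses to E, C, and A → score 1.
E: beats D and B; loses to C and A → score 2.
C: beats D, E, A, and B → score 4.
A: beats D, E, and B; loses to C → score 3.
B: loses to D, E, C, and A → score 0.
C has the best pairwise record.

C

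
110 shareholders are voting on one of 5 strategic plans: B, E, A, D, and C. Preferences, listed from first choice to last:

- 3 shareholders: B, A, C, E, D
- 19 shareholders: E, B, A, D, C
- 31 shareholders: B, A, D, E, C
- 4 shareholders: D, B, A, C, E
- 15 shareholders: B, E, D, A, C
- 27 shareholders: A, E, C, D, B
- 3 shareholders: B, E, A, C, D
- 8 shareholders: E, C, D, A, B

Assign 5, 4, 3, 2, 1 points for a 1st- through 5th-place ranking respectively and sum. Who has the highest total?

B: 3·5 + 19·4 + 31·5 + 4·4 + 15·5 + 27·1 + 3·5 + 8·1 = 387
E: 3·2 + 19·5 + 31·2 + 4·1 + 15·4 + 27·4 + 3·4 + 8·5 = 387
A: 3·4 + 19·3 + 31·4 + 4·3 + 15·2 + 27·5 + 3·3 + 8·2 = 395
D: 3·1 + 19·2 + 31·3 + 4·5 + 15·3 + 27·2 + 3·1 + 8·3 = 280
C: 3·3 + 19·1 + 31·1 + 4·2 + 15·1 + 27·3 + 3·2 + 8·4 = 201
A has the highest Borda score (395).

A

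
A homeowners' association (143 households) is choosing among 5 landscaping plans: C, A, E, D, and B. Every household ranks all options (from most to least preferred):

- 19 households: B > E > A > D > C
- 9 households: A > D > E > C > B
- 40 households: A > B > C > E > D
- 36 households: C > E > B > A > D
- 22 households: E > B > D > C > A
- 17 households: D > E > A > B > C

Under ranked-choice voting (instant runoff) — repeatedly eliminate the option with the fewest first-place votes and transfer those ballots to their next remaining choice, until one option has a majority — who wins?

Round 1: C 36, A 49, E 22, D 17, B 19. Eliminate D.
Round 2: C 36, A 49, E 39, B 19. Eliminate B.
Round 3: C 36, A 49, E 58. Eliminate C.
Round 4: A 49, E 94. E has a majority.

E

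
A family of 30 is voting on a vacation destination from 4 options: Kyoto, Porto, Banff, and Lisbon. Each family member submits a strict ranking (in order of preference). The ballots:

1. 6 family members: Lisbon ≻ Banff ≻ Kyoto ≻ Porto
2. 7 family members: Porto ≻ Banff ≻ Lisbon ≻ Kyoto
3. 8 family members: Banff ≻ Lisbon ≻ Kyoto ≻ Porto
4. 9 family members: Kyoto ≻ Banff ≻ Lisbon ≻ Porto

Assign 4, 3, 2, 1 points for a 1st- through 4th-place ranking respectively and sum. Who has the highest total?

Kyoto: 6·2 + 7·1 + 8·2 + 9·4 = 71
Porto: 6·1 + 7·4 + 8·1 + 9·1 = 51
Banff: 6·3 + 7·3 + 8·4 + 9·3 = 98
Lisbon: 6·4 + 7·2 + 8·3 + 9·2 = 80
Banff has the highest Borda score (98).

Banff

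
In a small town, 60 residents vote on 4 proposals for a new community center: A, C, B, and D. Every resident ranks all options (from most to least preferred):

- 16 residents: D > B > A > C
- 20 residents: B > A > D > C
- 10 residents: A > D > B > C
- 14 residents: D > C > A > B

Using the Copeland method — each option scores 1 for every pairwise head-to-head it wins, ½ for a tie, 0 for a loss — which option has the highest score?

A: beats C; ties D; loses to B → score 1.5.
C: loses to A, B, and D → score 0.
B: beats A and C; loses to D → score 2.
D: beats C and B; ties A → score 2.5.
D has the best pairwise record.

D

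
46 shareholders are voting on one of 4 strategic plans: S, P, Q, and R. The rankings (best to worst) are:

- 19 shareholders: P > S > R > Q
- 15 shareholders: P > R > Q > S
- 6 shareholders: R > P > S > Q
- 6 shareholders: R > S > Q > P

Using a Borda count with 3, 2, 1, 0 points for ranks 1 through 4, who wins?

S: 19·2 + 15·0 + 6·1 + 6·2 = 56
P: 19·3 + 15·3 + 6·2 + 6·0 = 114
Q: 19·0 + 15·1 + 6·0 + 6·1 = 21
R: 19·1 + 15·2 + 6·3 + 6·3 = 85
P has the highest Borda score (114).

P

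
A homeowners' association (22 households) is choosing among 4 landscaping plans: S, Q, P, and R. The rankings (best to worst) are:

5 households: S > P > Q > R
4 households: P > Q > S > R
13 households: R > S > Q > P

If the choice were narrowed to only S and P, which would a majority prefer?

Voters preferring S to P: 18; preferring P to S: 4.
S wins the head-to-head.

S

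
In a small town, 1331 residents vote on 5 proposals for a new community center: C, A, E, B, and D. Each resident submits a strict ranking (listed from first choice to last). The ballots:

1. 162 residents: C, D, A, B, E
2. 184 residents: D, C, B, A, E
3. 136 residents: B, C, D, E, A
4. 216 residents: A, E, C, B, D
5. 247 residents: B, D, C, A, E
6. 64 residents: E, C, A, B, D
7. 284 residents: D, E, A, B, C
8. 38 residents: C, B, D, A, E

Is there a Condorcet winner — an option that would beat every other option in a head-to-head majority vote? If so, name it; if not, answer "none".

none

Checking pairwise contests:
B beats C 667–664.
C beats A 831–500.
C beats E 767–564.
A beats B 726–605.
B beats D 701–630.
Every option loses at least one head-to-head, so there is no Condorcet winner.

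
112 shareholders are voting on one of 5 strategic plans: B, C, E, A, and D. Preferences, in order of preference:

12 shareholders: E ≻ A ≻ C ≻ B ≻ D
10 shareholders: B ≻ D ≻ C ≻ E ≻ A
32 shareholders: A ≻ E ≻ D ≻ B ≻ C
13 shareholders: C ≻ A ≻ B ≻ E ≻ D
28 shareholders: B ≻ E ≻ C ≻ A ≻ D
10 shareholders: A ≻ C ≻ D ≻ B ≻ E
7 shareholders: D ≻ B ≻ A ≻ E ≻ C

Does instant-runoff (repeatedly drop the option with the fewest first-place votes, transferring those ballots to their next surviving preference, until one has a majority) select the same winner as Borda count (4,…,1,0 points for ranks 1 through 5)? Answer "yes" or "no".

yes

Instant-runoff — R1 B 38, C 13, E 12, A 42, D 7 (D out); R2 B 45, C 13, E 12, A 42 (E out); R3 B 45, C 13, A 54 (C out); R4 B 45, A 67 (A winner). Winner: A.
Borda — scores: B 253, C 182, E 258, A 285, D 142. Winner: A.
The two methods agree.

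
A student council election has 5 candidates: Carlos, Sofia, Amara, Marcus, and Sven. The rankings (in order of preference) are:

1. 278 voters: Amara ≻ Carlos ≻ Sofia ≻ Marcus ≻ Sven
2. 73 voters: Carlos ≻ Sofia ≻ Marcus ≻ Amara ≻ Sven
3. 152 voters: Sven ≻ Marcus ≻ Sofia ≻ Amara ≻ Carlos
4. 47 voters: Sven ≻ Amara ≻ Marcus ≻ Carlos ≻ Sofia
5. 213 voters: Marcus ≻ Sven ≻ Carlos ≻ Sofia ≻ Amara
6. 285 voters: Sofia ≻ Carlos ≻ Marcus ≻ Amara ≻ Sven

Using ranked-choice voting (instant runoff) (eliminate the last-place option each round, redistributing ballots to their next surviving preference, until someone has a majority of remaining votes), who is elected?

Round 1: Carlos 73, Sofia 285, Amara 278, Marcus 213, Sven 199. Eliminate Carlos.
Round 2: Sofia 358, Amara 278, Marcus 213, Sven 199. Eliminate Sven.
Round 3: Sofia 358, Amara 325, Marcus 365. Eliminate Amara.
Round 4: Sofia 636, Marcus 412. Sofia has a majority.

Sofia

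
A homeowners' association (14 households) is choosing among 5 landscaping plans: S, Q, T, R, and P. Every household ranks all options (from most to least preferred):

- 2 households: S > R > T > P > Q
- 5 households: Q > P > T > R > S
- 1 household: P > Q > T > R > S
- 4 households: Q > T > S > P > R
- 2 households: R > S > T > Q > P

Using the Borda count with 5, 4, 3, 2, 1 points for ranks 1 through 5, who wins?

S: 2·5 + 5·1 + 1·1 + 4·3 + 2·4 = 36
Q: 2·1 + 5·5 + 1·4 + 4·5 + 2·2 = 55
T: 2·3 + 5·3 + 1·3 + 4·4 + 2·3 = 46
R: 2·4 + 5·2 + 1·2 + 4·1 + 2·5 = 34
P: 2·2 + 5·4 + 1·5 + 4·2 + 2·1 = 39
Q has the highest Borda score (55).

Q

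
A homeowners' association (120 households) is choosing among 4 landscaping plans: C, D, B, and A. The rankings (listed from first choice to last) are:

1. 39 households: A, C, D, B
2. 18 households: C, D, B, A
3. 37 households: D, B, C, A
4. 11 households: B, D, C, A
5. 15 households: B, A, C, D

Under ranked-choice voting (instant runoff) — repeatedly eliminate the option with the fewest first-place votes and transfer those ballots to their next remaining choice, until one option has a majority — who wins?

D

Round 1: C 18, D 37, B 26, A 39. Eliminate C.
Round 2: D 55, B 26, A 39. Eliminate B.
Round 3: D 66, A 54. D has a majority.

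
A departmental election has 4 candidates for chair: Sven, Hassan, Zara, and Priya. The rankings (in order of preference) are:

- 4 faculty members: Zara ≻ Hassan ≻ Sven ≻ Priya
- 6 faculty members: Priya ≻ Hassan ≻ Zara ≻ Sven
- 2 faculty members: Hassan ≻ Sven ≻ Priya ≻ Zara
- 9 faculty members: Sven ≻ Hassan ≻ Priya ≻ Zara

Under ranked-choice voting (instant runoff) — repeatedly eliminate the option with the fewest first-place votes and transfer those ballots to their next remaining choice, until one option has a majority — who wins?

Round 1: Sven 9, Hassan 2, Zara 4, Priya 6. Eliminate Hassan.
Round 2: Sven 11, Zara 4, Priya 6. Sven has a majority.

Sven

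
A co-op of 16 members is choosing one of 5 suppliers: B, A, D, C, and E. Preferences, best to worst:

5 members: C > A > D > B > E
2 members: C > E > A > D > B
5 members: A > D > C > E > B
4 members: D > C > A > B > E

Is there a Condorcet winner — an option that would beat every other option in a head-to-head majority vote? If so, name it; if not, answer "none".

Checking pairwise contests:
A beats B 16–0.
C beats A 11–5.
A beats D 12–4.
D beats C 9–7.
B beats E 9–7.
Every option loses at least one head-to-head, so there is no Condorcet winner.

none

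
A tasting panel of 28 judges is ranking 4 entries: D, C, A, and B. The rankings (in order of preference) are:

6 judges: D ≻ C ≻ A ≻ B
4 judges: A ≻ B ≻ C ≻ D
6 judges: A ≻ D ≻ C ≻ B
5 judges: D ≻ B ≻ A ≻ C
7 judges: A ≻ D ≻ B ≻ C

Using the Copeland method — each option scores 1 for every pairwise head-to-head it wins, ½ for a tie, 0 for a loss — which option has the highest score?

D: beats C and B; loses to A → score 2.
C: loses to D, A, and B → score 0.
A: beats D, C, and B → score 3.
B: beats C; loses to D and A → score 1.
A has the best pairwise record.

A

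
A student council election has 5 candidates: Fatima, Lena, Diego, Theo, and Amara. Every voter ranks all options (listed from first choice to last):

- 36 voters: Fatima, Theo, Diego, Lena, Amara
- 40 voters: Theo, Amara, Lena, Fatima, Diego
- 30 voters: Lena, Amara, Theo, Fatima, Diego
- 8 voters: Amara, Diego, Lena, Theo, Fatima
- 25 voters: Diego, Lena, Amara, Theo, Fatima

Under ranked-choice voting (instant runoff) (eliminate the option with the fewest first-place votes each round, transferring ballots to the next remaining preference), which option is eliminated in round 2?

Lena

Round 1: Fatima 36, Lena 30, Diego 25, Theo 40, Amara 8. Eliminate Amara.
Round 2: Fatima 36, Lena 30, Diego 33, Theo 40. Eliminate Lena.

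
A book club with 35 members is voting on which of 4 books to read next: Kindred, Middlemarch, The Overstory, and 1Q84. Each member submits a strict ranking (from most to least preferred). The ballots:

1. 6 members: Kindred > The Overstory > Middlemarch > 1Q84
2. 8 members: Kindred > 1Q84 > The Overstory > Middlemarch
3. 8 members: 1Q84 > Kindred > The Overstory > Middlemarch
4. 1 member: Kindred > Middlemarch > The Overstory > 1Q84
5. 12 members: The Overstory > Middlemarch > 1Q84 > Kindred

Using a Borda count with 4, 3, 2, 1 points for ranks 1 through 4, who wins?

The Overstory

Kindred: 6·4 + 8·4 + 8·3 + 1·4 + 12·1 = 96
Middlemarch: 6·2 + 8·1 + 8·1 + 1·3 + 12·3 = 67
The Overstory: 6·3 + 8·2 + 8·2 + 1·2 + 12·4 = 100
1Q84: 6·1 + 8·3 + 8·4 + 1·1 + 12·2 = 87
The Overstory has the highest Borda score (100).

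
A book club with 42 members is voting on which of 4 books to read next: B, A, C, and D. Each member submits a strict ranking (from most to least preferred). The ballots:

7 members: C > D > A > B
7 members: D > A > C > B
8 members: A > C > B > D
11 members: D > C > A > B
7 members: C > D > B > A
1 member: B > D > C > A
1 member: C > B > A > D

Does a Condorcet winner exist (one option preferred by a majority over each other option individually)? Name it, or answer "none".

C vs B: 41–1 for C.
C vs A: 27–15 for C.
C vs D: 23–19 for C.
C beats every other option head-to-head.

C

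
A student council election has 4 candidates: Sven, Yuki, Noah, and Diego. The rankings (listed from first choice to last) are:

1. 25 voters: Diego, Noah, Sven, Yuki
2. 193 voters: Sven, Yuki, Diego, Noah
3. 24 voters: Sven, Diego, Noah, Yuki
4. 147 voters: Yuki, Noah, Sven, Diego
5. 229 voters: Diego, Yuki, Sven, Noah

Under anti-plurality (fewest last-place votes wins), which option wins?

Last-place votes: Sven 0, Yuki 49, Noah 422, Diego 147.
Sven is ranked last by the fewest voters, so Sven wins.

Sven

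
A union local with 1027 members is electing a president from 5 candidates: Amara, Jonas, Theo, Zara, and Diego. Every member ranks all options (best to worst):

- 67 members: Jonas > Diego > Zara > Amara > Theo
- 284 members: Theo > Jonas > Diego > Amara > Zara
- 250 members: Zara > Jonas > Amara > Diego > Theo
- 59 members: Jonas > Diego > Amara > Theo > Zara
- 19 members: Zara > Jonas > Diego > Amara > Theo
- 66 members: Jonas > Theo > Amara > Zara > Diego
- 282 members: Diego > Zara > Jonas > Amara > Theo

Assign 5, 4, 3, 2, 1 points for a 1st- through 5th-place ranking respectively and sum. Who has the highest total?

Jonas

Amara: 67·2 + 284·2 + 250·3 + 59·3 + 19·2 + 66·3 + 282·2 = 2429
Jonas: 67·5 + 284·4 + 250·4 + 59·5 + 19·4 + 66·5 + 282·3 = 4018
Theo: 67·1 + 284·5 + 250·1 + 59·2 + 19·1 + 66·4 + 282·1 = 2420
Zara: 67·3 + 284·1 + 250·5 + 59·1 + 19·5 + 66·2 + 282·4 = 3149
Diego: 67·4 + 284·3 + 250·2 + 59·4 + 19·3 + 66·1 + 282·5 = 3389
Jonas has the highest Borda score (4018).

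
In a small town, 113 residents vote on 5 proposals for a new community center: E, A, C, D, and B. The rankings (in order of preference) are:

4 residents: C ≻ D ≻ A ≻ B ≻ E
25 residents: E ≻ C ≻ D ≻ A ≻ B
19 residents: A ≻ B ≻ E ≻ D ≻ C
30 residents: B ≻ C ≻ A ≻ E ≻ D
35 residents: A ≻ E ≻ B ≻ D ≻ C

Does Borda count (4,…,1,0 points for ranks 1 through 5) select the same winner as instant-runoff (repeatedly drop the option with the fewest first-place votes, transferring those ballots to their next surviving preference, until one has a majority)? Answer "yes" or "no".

Borda — scores: E 273, A 309, C 181, D 116, B 251. Winner: A.
Instant-runoff — R1 E 25, A 54, C 4, D 0, B 30 (D out); R2 E 25, A 54, C 4, B 30 (C out); R3 E 25, A 58, B 30 (A winner). Winner: A.
The two methods agree.

yes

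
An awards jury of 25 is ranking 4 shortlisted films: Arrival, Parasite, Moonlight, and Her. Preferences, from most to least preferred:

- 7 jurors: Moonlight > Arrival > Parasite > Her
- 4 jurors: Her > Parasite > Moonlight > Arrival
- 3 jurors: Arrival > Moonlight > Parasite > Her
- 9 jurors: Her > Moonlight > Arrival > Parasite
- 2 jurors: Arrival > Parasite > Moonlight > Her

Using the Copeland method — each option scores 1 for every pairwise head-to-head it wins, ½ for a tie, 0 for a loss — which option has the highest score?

Arrival: beats Parasite; loses to Moonlight and Her → score 1.
Parasite: loses to Arrival, Moonlight, and Her → score 0.
Moonlight: beats Arrival and Parasite; loses to Her → score 2.
Her: beats Arrival, Parasite, and Moonlight → score 3.
Her has the best pairwise record.

Her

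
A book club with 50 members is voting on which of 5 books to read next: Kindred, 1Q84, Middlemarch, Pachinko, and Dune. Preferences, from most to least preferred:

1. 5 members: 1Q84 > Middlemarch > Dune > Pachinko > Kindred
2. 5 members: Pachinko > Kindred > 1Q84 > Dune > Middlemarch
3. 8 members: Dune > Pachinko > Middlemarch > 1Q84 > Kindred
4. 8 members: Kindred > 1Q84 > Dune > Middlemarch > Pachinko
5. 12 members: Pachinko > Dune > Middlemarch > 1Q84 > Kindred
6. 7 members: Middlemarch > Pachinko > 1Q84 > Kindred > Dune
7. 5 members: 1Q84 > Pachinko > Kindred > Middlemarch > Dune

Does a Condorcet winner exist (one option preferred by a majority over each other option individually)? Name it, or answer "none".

Pachinko

Pachinko vs Kindred: 42–8 for Pachinko.
Pachinko vs 1Q84: 32–18 for Pachinko.
Pachinko vs Middlemarch: 30–20 for Pachinko.
Pachinko vs Dune: 29–21 for Pachinko.
Pachinko beats every other option head-to-head.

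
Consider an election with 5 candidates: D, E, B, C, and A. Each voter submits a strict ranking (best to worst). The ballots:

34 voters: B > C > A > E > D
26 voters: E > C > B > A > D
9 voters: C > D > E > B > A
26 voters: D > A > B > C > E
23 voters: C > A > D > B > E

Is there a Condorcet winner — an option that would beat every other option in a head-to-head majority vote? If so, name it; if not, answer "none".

B vs D: 60–58 for B.
B vs E: 83–35 for B.
B vs C: 60–58 for B.
B vs A: 69–49 for B.
B beats every other option head-to-head.

B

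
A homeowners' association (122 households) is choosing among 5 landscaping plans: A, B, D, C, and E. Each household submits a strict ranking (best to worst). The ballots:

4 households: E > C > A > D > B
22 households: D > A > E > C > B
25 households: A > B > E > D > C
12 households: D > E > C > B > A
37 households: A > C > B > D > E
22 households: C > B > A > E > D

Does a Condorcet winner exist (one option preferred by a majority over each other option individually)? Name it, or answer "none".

A

A vs B: 88–34 for A.
A vs D: 88–34 for A.
A vs C: 84–38 for A.
A vs E: 106–16 for A.
A beats every other option head-to-head.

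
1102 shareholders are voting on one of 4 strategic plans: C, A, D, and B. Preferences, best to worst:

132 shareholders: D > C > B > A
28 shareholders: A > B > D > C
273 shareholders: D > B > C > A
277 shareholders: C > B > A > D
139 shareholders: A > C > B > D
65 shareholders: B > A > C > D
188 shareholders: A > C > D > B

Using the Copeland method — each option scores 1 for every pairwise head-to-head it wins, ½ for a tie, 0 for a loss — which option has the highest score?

C

C: beats A, D, and B → score 3.
A: beats D; loses to C and B → score 1.
D: beats B; loses to C and A → score 1.
B: beats A; loses to C and D → score 1.
C has the best pairwise record.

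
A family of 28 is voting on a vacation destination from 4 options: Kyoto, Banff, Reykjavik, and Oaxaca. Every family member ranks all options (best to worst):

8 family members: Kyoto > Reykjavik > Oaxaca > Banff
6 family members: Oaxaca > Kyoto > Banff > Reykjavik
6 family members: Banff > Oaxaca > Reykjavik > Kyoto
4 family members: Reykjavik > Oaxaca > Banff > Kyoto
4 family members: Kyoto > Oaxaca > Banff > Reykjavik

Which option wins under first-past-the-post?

Kyoto

First-place votes: Kyoto 12, Banff 6, Reykjavik 4, Oaxaca 6.
Kyoto has the most first-place votes.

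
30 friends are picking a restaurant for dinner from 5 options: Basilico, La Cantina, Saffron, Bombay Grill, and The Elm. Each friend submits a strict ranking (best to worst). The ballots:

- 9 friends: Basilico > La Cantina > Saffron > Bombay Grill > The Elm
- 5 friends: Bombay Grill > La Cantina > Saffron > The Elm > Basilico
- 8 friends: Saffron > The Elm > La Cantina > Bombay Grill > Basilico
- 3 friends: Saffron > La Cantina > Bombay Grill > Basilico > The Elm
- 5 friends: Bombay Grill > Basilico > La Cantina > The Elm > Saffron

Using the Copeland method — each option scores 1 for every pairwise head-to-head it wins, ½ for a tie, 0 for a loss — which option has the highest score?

Basilico: beats The Elm; loses to La Cantina, Saffron, and Bombay Grill → score 1.
La Cantina: beats Basilico, Saffron, Bombay Grill, and The Elm → score 4.
Saffron: beats Basilico, Bombay Grill, and The Elm; loses to La Cantina → score 3.
Bombay Grill: beats Basilico and The Elm; loses to La Cantina and Saffron → score 2.
The Elm: loses to Basilico, La Cantina, Saffron, and Bombay Grill → score 0.
La Cantina has the best pairwise record.

La Cantina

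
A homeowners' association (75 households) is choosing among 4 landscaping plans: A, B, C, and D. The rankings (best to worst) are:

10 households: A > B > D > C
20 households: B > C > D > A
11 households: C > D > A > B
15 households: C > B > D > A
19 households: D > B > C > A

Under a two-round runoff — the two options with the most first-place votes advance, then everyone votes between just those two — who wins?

Round 1 first-place votes: A 10, B 20, C 26, D 19.
C and B advance.
Runoff: C is preferred to B by 26 voters; B by 49.
B wins the runoff.

B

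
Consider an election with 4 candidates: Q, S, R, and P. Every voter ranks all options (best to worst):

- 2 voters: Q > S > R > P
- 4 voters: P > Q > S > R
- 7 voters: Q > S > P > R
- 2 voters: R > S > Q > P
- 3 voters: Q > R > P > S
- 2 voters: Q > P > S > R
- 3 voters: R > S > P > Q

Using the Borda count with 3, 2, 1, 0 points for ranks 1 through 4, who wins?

Q

Q: 2·3 + 4·2 + 7·3 + 2·1 + 3·3 + 2·3 + 3·0 = 52
S: 2·2 + 4·1 + 7·2 + 2·2 + 3·0 + 2·1 + 3·2 = 34
R: 2·1 + 4·0 + 7·0 + 2·3 + 3·2 + 2·0 + 3·3 = 23
P: 2·0 + 4·3 + 7·1 + 2·0 + 3·1 + 2·2 + 3·1 = 29
Q has the highest Borda score (52).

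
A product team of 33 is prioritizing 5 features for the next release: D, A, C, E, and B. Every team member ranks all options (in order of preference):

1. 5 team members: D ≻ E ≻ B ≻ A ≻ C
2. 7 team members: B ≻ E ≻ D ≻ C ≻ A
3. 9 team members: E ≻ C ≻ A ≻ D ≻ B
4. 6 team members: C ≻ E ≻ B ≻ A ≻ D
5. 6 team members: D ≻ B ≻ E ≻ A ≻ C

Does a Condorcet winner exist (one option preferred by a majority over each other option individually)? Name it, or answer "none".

E vs D: 22–11 for E.
E vs A: 33–0 for E.
E vs C: 27–6 for E.
E vs B: 20–13 for E.
E beats every other option head-to-head.

E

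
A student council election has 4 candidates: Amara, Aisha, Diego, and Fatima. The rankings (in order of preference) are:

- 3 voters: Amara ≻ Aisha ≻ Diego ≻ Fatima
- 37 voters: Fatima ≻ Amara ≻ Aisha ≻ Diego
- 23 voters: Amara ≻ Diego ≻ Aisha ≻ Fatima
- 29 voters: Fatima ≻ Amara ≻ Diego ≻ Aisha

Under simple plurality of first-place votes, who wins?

Fatima

First-place votes: Amara 26, Aisha 0, Diego 0, Fatima 66.
Fatima has the most first-place votes.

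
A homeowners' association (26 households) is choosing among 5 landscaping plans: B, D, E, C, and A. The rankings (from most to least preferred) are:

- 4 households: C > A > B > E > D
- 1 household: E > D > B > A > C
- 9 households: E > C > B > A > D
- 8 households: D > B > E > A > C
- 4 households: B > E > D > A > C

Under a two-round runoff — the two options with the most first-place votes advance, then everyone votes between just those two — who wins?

E

Round 1 first-place votes: B 4, D 8, E 10, C 4, A 0.
E and D advance.
Runoff: E is preferred to D by 18 voters; D by 8.
E wins the runoff.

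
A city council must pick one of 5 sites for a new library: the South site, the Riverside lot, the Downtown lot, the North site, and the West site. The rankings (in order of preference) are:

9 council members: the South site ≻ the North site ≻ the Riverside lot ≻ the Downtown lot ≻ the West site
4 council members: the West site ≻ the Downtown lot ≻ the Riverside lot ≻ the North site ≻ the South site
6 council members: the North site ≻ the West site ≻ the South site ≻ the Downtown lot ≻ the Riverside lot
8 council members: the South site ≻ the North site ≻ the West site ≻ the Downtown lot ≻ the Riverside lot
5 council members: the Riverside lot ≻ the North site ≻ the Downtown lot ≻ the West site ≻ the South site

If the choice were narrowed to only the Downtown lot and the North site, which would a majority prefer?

Voters preferring the Downtown lot to the North site: 4; preferring the North site to the Downtown lot: 28.
the North site wins the head-to-head.

the North site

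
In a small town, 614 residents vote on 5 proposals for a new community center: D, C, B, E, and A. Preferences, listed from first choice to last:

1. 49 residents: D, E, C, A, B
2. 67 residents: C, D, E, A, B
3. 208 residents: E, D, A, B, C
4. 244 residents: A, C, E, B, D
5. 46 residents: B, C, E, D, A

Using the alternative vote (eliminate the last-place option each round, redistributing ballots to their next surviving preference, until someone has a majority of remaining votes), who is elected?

E

Round 1: D 49, C 67, B 46, E 208, A 244. Eliminate B.
Round 2: D 49, C 113, E 208, A 244. Eliminate D.
Round 3: C 113, E 257, A 244. Eliminate C.
Round 4: E 370, A 244. E has a majority.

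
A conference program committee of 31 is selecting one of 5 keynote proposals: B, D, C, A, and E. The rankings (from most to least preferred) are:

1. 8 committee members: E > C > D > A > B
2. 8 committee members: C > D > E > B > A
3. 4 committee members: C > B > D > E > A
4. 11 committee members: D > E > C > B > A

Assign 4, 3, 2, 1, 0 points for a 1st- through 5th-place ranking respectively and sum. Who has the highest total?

C

B: 8·0 + 8·1 + 4·3 + 11·1 = 31
D: 8·2 + 8·3 + 4·2 + 11·4 = 92
C: 8·3 + 8·4 + 4·4 + 11·2 = 94
A: 8·1 + 8·0 + 4·0 + 11·0 = 8
E: 8·4 + 8·2 + 4·1 + 11·3 = 85
C has the highest Borda score (94).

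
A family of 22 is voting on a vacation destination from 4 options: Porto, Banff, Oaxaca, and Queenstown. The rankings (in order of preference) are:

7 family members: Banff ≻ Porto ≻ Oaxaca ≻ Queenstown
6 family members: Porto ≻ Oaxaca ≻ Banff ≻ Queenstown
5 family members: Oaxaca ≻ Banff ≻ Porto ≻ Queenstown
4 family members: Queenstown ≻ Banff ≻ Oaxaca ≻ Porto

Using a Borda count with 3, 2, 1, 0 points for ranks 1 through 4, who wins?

Porto: 7·2 + 6·3 + 5·1 + 4·0 = 37
Banff: 7·3 + 6·1 + 5·2 + 4·2 = 45
Oaxaca: 7·1 + 6·2 + 5·3 + 4·1 = 38
Queenstown: 7·0 + 6·0 + 5·0 + 4·3 = 12
Banff has the highest Borda score (45).

Banff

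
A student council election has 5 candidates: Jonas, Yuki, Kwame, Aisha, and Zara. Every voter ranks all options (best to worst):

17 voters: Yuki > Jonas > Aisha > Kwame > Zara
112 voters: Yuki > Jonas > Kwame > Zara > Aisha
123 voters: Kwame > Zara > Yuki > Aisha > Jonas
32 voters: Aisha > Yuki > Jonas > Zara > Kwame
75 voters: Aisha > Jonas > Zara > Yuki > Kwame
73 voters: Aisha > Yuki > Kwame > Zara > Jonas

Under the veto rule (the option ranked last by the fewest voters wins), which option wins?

Last-place votes: Jonas 196, Yuki 0, Kwame 107, Aisha 112, Zara 17.
Yuki is ranked last by the fewest voters, so Yuki wins.

Yuki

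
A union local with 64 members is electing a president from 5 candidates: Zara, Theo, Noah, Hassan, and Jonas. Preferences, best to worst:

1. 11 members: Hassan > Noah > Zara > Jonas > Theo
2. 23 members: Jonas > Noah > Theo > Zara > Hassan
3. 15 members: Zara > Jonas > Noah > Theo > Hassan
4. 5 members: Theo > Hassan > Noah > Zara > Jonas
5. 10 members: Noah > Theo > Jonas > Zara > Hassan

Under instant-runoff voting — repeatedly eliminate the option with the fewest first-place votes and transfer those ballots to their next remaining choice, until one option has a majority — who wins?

Jonas

Round 1: Zara 15, Theo 5, Noah 10, Hassan 11, Jonas 23. Eliminate Theo.
Round 2: Zara 15, Noah 10, Hassan 16, Jonas 23. Eliminate Noah.
Round 3: Zara 15, Hassan 16, Jonas 33. Jonas has a majority.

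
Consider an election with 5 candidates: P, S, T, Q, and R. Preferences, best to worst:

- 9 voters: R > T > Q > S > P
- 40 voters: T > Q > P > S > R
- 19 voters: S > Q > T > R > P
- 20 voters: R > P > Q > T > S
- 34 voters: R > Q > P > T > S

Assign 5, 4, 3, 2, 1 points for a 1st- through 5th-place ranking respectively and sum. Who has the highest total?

Q

P: 9·1 + 40·3 + 19·1 + 20·4 + 34·3 = 330
S: 9·2 + 40·2 + 19·5 + 20·1 + 34·1 = 247
T: 9·4 + 40·5 + 19·3 + 20·2 + 34·2 = 401
Q: 9·3 + 40·4 + 19·4 + 20·3 + 34·4 = 459
R: 9·5 + 40·1 + 19·2 + 20·5 + 34·5 = 393
Q has the highest Borda score (459).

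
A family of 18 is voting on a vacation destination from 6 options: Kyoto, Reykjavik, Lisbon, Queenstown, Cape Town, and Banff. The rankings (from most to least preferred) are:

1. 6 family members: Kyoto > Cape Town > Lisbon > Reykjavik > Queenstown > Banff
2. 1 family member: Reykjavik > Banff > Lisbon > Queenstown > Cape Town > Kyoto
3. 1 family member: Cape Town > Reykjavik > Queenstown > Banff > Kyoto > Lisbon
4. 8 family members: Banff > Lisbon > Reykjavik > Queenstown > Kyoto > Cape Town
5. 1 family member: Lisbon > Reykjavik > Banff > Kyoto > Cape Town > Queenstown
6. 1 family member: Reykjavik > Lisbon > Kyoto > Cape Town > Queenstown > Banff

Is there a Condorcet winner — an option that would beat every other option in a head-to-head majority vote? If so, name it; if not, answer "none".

none

Checking pairwise contests:
Reykjavik beats Kyoto 12–6.
Lisbon beats Reykjavik 15–3.
Banff beats Lisbon 10–8.
Reykjavik beats Queenstown 18–0.
Kyoto beats Cape Town 16–2.
Reykjavik beats Banff 10–8.
Every option loses at least one head-to-head, so there is no Condorcet winner.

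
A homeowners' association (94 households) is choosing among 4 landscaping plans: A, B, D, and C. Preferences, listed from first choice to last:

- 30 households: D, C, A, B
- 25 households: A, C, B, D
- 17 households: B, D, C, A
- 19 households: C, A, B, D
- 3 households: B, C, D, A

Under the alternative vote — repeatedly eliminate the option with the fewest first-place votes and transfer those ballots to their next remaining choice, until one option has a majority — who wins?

D

Round 1: A 25, B 20, D 30, C 19. Eliminate C.
Round 2: A 44, B 20, D 30. Eliminate B.
Round 3: A 44, D 50. D has a majority.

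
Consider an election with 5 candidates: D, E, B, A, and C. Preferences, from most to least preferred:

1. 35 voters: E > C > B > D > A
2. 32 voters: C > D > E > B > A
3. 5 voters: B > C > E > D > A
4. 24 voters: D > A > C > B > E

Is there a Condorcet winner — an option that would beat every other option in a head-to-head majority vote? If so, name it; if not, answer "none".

C

C vs D: 72–24 for C.
C vs E: 61–35 for C.
C vs B: 91–5 for C.
C vs A: 72–24 for C.
C beats every other option head-to-head.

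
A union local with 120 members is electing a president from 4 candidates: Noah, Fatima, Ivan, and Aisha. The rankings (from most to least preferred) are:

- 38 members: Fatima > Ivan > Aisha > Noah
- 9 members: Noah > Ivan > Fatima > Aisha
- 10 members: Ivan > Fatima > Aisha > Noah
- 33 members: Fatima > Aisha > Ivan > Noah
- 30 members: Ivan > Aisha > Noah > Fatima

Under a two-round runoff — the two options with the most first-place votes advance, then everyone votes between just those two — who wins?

Fatima

Round 1 first-place votes: Noah 9, Fatima 71, Ivan 40, Aisha 0.
Fatima and Ivan advance.
Runoff: Fatima is preferred to Ivan by 71 voters; Ivan by 49.
Fatima wins the runoff.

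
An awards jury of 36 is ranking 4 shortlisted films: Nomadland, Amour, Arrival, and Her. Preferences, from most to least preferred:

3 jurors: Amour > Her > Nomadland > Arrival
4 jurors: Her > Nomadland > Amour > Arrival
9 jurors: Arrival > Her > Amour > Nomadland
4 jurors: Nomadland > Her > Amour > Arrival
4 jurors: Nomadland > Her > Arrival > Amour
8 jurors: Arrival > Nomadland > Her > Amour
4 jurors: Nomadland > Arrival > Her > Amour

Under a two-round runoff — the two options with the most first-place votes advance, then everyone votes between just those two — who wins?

Nomadland

Round 1 first-place votes: Nomadland 12, Amour 3, Arrival 17, Her 4.
Arrival and Nomadland advance.
Runoff: Arrival is preferred to Nomadland by 17 voters; Nomadland by 19.
Nomadland wins the runoff.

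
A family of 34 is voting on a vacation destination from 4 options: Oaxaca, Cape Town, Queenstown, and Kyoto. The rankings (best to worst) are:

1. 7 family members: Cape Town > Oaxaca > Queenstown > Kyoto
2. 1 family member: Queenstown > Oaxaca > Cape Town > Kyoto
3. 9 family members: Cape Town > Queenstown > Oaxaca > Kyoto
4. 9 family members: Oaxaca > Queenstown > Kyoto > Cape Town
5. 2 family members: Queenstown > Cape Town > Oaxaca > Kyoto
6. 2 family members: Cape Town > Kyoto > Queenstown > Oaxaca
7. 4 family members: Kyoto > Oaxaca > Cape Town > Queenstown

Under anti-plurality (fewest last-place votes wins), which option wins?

Oaxaca

Last-place votes: Oaxaca 2, Cape Town 9, Queenstown 4, Kyoto 19.
Oaxaca is ranked last by the fewest voters, so Oaxaca wins.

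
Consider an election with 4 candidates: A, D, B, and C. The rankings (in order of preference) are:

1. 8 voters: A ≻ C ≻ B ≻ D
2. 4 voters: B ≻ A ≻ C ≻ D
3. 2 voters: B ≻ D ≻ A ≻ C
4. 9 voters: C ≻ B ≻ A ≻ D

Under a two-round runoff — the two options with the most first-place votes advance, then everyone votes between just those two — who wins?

A

Round 1 first-place votes: A 8, D 0, B 6, C 9.
C and A advance.
Runoff: C is preferred to A by 9 voters; A by 14.
A wins the runoff.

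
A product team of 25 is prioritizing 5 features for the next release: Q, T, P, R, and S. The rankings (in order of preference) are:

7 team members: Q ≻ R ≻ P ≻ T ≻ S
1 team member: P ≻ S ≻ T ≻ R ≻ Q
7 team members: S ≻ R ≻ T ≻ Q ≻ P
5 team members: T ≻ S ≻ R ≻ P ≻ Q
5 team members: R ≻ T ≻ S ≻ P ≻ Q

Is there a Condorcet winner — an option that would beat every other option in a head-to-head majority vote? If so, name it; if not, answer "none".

Checking pairwise contests:
T beats Q 18–7.
R beats T 19–6.
Q beats P 14–11.
S beats R 13–12.
T beats S 17–8.
Every option loses at least one head-to-head, so there is no Condorcet winner.

none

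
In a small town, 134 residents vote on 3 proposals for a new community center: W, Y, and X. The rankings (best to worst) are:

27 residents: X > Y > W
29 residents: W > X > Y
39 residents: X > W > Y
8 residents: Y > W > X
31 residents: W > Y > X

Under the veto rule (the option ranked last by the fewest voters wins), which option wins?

Last-place votes: W 27, Y 68, X 39.
W is ranked last by the fewest voters, so W wins.

W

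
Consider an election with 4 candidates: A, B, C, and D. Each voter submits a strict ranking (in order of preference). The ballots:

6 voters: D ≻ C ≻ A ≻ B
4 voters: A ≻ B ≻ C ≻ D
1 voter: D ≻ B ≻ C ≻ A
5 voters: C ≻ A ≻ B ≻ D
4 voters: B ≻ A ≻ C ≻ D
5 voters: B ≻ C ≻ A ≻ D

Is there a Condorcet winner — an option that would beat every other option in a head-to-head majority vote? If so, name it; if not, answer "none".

Checking pairwise contests:
C beats A 17–8.
A beats B 15–10.
B beats C 14–11.
A beats D 18–7.
Every option loses at least one head-to-head, so there is no Condorcet winner.

none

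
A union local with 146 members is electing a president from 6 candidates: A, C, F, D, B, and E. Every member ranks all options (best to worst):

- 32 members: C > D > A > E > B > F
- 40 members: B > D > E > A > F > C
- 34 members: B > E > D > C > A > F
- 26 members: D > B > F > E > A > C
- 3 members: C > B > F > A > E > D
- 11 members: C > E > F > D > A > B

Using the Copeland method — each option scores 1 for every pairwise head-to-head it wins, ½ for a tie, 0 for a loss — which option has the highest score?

A: beats F; loses to C, D, B, and E → score 1.
C: beats A and F; loses to D, B, and E → score 2.
F: loses to A, C, D, B, and E → score 0.
D: beats A, C, F, and E; loses to B → score 4.
B: beats A, C, F, D, and E → score 5.
E: beats A, C, and F; loses to D and B → score 3.
B has the best pairwise record.

B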